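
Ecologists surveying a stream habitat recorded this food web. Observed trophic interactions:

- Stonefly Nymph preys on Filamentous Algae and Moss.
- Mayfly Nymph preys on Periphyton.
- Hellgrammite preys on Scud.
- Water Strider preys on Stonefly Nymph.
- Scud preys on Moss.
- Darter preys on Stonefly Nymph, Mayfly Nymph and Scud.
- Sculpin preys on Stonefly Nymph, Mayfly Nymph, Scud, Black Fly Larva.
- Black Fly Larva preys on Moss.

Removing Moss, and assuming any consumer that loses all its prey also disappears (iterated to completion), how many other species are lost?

3

Remove Moss.
Round 1: Scud (all prey gone), Black Fly Larva (all prey gone) → extinct.
Round 2: Hellgrammite (all prey gone) → extinct.
No further losses. Total secondary extinctions: 3.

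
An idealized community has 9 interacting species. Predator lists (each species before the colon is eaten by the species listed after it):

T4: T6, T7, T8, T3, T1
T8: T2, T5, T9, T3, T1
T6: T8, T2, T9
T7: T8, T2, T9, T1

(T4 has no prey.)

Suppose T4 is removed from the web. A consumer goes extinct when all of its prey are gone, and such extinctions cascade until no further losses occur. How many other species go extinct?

8

Remove T4.
Round 1: T6 (all prey gone), T7 (all prey gone) → extinct.
Round 2: T8 (all prey gone) → extinct.
Round 3: T2 (all prey gone), T5 (all prey gone), T9 (all prey gone), T3 (all prey gone), T1 (all prey gone) → extinct.
No further losses. Total secondary extinctions: 8.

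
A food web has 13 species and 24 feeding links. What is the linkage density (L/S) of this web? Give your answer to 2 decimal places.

There are L = 24 links among S = 13 species.
L/S = 24/13 = 1.8462 ≈ 1.85.

L/S = 1.85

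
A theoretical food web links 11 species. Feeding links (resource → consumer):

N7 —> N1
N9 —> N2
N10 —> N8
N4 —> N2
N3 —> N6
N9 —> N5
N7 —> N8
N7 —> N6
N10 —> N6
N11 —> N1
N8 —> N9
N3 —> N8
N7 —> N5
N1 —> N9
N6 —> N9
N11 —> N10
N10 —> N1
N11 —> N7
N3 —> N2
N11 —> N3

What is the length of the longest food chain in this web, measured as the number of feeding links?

One longest chain: N11 → N10 → N6 → N9 → N2.
It has 5 species and 4 links.

4 links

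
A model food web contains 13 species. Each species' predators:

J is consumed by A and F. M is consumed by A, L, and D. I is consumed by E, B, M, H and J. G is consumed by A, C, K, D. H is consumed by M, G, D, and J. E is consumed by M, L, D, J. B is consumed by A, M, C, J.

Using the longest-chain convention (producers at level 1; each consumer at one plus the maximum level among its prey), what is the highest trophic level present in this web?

Producers (level 1): I.
I → E → J → F gives F level 4.
No species has a prey at level 4, so no species reaches level 5.

4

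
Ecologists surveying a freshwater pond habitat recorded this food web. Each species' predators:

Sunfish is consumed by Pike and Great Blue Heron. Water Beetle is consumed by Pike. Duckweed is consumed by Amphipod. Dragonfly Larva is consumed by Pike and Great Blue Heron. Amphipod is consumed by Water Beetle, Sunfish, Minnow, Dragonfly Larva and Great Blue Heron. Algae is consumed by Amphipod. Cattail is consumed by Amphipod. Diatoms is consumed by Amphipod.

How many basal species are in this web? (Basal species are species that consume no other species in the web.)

Basal species (no prey listed): Diatoms, Duckweed, Cattail, Algae.
Count: 4.

4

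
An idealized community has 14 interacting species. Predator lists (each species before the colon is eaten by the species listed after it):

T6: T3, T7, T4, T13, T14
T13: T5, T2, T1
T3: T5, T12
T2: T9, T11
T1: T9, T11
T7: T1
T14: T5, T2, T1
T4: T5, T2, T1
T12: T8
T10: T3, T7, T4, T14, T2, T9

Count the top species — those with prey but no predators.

4

Top species (has prey, but nothing eats it): T5, T9, T8, T11.
Count: 4.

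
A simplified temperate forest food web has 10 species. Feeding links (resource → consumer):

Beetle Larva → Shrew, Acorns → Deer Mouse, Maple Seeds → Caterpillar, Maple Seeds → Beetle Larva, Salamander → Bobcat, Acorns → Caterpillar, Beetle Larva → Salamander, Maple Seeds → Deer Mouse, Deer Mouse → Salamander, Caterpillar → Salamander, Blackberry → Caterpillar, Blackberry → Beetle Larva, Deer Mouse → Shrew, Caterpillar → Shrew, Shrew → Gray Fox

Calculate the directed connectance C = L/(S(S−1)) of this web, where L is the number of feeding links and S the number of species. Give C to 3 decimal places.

C = 0.167

The web has S = 10 species and L = 15 feeding links.
C = L / (S(S−1)) = 15 / 90 = 0.1667 ≈ 0.167.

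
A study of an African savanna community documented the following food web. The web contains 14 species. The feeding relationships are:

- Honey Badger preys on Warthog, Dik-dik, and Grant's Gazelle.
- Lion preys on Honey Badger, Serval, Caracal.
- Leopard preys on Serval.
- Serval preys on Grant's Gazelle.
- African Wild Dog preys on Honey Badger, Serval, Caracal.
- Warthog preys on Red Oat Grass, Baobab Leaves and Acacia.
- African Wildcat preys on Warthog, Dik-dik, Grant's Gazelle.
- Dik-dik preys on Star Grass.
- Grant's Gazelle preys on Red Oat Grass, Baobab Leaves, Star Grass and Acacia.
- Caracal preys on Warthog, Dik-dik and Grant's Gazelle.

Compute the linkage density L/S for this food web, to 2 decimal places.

L/S = 1.79

There are L = 25 links among S = 14 species.
L/S = 25/14 = 1.7857 ≈ 1.79.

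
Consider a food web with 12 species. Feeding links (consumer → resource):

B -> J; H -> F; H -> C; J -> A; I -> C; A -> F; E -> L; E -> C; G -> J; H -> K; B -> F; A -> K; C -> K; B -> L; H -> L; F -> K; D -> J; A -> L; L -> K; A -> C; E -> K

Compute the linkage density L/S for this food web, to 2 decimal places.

There are L = 21 links among S = 12 species.
L/S = 21/12 = 1.7500 ≈ 1.75.

L/S = 1.75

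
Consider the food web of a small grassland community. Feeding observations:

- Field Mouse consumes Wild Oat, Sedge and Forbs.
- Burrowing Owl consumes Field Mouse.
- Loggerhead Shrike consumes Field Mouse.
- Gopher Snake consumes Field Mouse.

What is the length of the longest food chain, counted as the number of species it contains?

One longest chain: Forbs → Field Mouse → Loggerhead Shrike.
It has 3 species and 2 links.

3 species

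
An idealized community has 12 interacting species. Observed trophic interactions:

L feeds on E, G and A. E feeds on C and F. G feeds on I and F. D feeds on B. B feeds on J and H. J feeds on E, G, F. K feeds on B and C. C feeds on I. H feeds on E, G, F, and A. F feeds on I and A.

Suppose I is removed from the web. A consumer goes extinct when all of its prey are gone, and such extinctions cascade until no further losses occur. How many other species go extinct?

1

Remove I.
Round 1: C (all prey gone) → extinct.
No further losses. Total secondary extinctions: 1.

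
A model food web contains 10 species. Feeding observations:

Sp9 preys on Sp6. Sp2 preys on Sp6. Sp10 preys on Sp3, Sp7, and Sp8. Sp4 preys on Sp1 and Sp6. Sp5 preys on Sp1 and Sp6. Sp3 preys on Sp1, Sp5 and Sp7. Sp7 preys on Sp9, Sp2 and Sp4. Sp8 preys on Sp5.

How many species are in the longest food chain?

5 species

One longest chain: Sp6 → Sp2 → Sp7 → Sp3 → Sp10.
It has 5 species and 4 links.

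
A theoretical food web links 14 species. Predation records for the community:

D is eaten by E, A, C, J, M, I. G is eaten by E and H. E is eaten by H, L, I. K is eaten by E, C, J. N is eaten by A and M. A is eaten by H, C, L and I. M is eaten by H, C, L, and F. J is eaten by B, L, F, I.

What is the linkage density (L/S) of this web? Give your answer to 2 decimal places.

There are L = 28 links among S = 14 species.
L/S = 28/14 = 2.0000 ≈ 2.00.

L/S = 2.00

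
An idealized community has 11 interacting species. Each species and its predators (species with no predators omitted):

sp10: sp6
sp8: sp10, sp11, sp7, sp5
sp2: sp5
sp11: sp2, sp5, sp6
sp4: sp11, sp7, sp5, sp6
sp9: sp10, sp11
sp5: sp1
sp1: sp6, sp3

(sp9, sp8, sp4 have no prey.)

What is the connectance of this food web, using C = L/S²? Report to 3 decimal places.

C = 0.149

The web has S = 11 species and L = 18 feeding links.
C = L / S² = 18 / 121 = 0.1488 ≈ 0.149.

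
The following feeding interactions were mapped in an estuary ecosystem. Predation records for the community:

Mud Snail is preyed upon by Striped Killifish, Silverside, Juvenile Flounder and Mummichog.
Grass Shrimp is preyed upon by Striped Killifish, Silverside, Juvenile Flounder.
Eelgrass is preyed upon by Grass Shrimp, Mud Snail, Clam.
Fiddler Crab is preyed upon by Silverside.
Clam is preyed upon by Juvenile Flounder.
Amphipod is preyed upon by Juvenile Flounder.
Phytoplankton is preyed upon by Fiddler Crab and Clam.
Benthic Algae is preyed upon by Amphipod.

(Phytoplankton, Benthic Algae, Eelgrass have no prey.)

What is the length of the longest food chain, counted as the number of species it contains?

3 species

One longest chain: Eelgrass → Mud Snail → Silverside.
It has 3 species and 2 links.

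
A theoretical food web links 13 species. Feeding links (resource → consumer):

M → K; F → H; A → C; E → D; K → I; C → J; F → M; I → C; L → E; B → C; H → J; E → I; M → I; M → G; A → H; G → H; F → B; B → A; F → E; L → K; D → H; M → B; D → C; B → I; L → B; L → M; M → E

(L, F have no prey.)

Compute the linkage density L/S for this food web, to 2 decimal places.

L/S = 2.08

There are L = 27 links among S = 13 species.
L/S = 27/13 = 2.0769 ≈ 2.08.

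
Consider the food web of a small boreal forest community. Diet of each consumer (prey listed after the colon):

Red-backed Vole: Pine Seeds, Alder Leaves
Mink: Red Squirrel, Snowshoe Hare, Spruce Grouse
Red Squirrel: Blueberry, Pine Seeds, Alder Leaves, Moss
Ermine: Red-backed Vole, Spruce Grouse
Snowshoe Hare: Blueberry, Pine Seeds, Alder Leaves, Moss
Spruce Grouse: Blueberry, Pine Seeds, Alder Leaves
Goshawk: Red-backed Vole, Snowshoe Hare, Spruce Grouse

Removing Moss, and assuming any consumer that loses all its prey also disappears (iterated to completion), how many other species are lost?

0

Remove Moss.
Every predator of it retains at least one other prey: Red Squirrel still has Blueberry, Pine Seeds, Alder Leaves; Snowshoe Hare still has Blueberry, Pine Seeds, Alder Leaves.
No consumer loses all prey, so no secondary extinctions occur.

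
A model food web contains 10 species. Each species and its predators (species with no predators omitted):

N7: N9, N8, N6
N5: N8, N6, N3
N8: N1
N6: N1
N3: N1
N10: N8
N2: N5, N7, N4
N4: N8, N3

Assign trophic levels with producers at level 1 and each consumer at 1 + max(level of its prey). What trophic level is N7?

Trophic level 2

N2 is a producer → level 1.
N7 eats N2 → level 2.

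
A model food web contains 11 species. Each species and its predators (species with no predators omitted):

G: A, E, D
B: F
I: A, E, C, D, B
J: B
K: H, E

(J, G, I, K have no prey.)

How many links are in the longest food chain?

One longest chain: J → B → F.
It has 3 species and 2 links.

2 links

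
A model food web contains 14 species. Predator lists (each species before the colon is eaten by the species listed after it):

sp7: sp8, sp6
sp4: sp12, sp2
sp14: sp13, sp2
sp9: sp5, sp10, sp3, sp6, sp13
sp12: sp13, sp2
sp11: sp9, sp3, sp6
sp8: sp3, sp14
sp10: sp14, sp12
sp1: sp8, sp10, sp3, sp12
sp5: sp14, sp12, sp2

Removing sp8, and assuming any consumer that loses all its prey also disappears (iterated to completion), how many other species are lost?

0

Remove sp8.
Every predator of it retains at least one other prey: sp3 still has sp11, sp1, sp9; sp14 still has sp5, sp10.
No consumer loses all prey, so no secondary extinctions occur.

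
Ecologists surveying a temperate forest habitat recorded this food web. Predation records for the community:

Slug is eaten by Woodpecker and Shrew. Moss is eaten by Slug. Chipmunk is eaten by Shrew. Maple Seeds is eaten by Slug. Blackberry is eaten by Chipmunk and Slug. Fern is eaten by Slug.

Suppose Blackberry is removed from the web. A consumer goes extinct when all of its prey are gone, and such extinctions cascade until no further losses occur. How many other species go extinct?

Remove Blackberry.
Round 1: Chipmunk (all prey gone) → extinct.
No further losses. Total secondary extinctions: 1.

1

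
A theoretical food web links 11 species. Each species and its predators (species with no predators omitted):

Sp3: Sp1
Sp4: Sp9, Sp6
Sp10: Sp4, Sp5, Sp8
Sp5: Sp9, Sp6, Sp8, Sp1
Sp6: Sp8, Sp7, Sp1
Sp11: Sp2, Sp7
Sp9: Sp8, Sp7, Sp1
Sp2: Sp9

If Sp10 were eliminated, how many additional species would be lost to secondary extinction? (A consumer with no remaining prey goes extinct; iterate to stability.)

3

Remove Sp10.
Round 1: Sp4 (all prey gone), Sp5 (all prey gone) → extinct.
Round 2: Sp6 (all prey gone) → extinct.
No further losses. Total secondary extinctions: 3.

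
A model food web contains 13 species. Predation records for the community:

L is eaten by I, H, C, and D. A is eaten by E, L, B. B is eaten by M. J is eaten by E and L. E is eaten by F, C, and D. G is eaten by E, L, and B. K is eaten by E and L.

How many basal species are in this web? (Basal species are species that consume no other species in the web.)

Basal species (no prey listed): K, A, J, G.
Count: 4.

4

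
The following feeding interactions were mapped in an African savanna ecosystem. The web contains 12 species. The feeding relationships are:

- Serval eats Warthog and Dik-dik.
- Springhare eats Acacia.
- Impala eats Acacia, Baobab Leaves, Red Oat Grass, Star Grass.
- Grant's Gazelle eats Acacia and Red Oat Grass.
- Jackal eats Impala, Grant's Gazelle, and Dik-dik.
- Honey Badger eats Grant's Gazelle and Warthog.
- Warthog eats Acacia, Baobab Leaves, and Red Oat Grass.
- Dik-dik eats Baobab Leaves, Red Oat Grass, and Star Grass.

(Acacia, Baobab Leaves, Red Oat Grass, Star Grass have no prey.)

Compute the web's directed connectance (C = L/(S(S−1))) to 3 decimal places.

C = 0.152

The web has S = 12 species and L = 20 feeding links.
C = L / (S(S−1)) = 20 / 132 = 0.1515 ≈ 0.152.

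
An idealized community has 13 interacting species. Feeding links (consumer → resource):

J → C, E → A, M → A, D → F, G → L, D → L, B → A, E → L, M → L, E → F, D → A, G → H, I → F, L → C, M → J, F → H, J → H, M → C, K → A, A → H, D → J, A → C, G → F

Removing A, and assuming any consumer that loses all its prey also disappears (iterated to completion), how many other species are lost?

Remove A.
Round 1: B (all prey gone), K (all prey gone) → extinct.
No further losses. Total secondary extinctions: 2.

2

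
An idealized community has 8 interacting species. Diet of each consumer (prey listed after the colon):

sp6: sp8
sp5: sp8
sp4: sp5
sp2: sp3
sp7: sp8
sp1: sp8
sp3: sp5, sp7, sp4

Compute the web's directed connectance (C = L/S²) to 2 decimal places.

The web has S = 8 species and L = 9 feeding links.
C = L / S² = 9 / 64 = 0.1406 ≈ 0.14.

C = 0.14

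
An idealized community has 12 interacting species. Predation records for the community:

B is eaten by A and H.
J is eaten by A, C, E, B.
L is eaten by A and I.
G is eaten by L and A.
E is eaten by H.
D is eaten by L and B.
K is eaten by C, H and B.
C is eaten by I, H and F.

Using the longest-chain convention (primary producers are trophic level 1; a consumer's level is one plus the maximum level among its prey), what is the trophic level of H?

Trophic level 3

K is a producer → level 1.
C eats K (level 1); other prey at levels: J 1 → level 2.
H eats C (level 2); other prey at levels: K 1, E 2, B 2 → level 3.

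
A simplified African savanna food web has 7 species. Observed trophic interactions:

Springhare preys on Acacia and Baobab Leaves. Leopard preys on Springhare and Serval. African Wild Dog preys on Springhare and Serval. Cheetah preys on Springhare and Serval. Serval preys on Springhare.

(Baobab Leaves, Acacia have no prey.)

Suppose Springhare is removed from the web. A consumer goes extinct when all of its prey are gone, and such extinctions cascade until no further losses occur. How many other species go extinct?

4

Remove Springhare.
Round 1: Serval (all prey gone) → extinct.
Round 2: Leopard (all prey gone), African Wild Dog (all prey gone), Cheetah (all prey gone) → extinct.
No further losses. Total secondary extinctions: 4.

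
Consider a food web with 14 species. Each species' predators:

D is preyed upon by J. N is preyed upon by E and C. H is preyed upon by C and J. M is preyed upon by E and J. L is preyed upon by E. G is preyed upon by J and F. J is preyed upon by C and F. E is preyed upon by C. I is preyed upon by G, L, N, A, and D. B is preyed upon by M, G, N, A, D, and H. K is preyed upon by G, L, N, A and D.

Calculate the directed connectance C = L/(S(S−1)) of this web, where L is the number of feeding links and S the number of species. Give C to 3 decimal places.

The web has S = 14 species and L = 29 feeding links.
C = L / (S(S−1)) = 29 / 182 = 0.1593 ≈ 0.159.

C = 0.159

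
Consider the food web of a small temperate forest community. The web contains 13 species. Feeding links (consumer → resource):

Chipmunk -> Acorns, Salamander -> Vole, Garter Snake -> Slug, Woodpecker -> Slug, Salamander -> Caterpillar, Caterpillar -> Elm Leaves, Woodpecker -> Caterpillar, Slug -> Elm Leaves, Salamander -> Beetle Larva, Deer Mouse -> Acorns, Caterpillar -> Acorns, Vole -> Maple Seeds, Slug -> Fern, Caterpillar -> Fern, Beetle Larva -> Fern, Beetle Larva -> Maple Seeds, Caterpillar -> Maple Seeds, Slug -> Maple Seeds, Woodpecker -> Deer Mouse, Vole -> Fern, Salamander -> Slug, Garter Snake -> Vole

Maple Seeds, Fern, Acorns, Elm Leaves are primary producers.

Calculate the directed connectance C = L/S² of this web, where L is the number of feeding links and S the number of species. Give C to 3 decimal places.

The web has S = 13 species and L = 22 feeding links.
C = L / S² = 22 / 169 = 0.1302 ≈ 0.130.

C = 0.130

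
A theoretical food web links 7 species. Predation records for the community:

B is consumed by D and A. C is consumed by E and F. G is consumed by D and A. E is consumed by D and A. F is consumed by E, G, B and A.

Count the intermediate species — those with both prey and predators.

4

Intermediate species (has both prey and predators): F, E, G, B.
Count: 4.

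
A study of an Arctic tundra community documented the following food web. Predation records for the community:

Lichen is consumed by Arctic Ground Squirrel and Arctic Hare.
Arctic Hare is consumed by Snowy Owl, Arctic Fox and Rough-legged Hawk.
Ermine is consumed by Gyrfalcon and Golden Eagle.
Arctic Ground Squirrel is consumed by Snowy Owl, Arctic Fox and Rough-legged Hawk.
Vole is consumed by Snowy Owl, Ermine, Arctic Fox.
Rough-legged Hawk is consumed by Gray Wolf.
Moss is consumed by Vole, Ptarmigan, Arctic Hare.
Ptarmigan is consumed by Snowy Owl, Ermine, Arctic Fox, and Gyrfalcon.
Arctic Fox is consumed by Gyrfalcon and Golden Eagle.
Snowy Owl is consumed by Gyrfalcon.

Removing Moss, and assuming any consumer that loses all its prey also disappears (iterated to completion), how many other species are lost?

Remove Moss.
Round 1: Ptarmigan (all prey gone), Vole (all prey gone) → extinct.
Round 2: Ermine (all prey gone) → extinct.
No further losses. Total secondary extinctions: 3.

3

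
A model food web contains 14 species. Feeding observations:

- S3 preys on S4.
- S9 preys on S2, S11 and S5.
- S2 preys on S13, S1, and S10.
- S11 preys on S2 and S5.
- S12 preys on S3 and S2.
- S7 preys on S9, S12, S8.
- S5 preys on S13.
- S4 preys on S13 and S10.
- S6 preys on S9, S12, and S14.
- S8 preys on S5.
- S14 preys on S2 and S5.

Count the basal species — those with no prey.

Basal species (no prey listed): S1, S10, S13.
Count: 3.

3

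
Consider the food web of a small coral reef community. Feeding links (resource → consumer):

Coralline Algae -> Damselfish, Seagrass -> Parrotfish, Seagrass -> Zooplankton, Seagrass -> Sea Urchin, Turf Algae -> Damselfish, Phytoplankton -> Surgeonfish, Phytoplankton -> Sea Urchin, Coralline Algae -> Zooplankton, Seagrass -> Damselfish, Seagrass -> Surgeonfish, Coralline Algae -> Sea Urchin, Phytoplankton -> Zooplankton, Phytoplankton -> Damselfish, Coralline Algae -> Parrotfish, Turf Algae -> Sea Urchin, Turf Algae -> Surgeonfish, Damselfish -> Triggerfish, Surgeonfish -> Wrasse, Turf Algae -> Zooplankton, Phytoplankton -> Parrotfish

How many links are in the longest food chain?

One longest chain: Phytoplankton → Surgeonfish → Wrasse.
It has 3 species and 2 links.

2 links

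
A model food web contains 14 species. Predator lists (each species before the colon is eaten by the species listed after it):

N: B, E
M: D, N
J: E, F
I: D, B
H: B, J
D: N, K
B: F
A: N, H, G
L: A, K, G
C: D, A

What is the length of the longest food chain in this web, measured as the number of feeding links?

4 links

One longest chain: C → A → H → J → E.
It has 5 species and 4 links.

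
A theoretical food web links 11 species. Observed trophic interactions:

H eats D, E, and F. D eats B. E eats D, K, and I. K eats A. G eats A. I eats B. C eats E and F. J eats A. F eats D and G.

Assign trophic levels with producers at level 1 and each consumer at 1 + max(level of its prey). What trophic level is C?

B is a producer → level 1.
D eats B → level 2.
F eats D (level 2); other prey at levels: G 2 → level 3.
C eats F (level 3); other prey at levels: E 3 → level 4.

Trophic level 4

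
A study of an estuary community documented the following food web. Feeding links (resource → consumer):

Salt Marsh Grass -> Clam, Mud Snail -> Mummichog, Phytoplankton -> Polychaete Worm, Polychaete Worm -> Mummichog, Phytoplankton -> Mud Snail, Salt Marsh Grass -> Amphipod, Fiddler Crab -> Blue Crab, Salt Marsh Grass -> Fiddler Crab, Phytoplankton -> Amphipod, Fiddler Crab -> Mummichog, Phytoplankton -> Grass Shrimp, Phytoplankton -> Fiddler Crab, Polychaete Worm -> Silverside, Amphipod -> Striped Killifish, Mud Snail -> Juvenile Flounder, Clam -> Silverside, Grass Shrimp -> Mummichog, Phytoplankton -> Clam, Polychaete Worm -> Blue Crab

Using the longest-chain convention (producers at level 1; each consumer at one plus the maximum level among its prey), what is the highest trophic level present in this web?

Producers (level 1): Salt Marsh Grass, Phytoplankton.
Salt Marsh Grass → Amphipod → Striped Killifish gives Striped Killifish level 3.
No species has a prey at level 3, so no species reaches level 4.

3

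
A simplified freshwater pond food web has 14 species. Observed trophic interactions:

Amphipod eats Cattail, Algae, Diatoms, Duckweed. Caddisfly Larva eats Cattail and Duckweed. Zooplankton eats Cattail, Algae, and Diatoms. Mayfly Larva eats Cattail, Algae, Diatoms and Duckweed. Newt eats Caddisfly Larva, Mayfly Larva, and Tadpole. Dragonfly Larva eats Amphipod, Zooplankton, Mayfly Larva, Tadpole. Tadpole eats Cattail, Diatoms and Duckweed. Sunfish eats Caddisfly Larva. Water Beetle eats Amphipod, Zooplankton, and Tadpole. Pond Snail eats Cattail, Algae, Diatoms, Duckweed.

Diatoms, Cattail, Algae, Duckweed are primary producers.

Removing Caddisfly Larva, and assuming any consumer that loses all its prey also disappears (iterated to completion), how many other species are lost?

1

Remove Caddisfly Larva.
Round 1: Sunfish (all prey gone) → extinct.
No further losses. Total secondary extinctions: 1.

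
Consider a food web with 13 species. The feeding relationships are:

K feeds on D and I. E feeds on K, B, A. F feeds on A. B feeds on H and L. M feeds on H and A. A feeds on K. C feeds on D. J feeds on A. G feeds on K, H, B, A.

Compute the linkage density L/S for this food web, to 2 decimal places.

L/S = 1.31

There are L = 17 links among S = 13 species.
L/S = 17/13 = 1.3077 ≈ 1.31.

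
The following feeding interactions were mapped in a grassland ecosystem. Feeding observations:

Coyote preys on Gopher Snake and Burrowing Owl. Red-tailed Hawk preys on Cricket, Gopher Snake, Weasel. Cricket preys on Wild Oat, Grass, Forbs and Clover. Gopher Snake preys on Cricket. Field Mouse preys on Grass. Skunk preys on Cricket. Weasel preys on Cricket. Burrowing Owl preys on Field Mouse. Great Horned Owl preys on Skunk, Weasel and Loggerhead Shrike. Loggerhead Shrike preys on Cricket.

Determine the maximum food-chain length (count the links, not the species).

One longest chain: Grass → Cricket → Weasel → Red-tailed Hawk.
It has 4 species and 3 links.

3 links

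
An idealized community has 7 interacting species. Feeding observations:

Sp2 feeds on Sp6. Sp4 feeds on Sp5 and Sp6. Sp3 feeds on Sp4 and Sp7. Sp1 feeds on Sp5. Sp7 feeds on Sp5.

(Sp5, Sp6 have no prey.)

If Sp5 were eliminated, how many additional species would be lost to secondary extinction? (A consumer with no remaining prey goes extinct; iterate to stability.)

Remove Sp5.
Round 1: Sp1 (all prey gone), Sp7 (all prey gone) → extinct.
No further losses. Total secondary extinctions: 2.

2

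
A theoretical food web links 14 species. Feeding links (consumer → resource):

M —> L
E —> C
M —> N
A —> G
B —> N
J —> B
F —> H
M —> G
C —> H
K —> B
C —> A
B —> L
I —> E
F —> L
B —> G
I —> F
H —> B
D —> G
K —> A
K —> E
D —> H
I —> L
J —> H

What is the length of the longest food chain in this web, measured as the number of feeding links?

5 links

One longest chain: G → B → H → C → E → K.
It has 6 species and 5 links.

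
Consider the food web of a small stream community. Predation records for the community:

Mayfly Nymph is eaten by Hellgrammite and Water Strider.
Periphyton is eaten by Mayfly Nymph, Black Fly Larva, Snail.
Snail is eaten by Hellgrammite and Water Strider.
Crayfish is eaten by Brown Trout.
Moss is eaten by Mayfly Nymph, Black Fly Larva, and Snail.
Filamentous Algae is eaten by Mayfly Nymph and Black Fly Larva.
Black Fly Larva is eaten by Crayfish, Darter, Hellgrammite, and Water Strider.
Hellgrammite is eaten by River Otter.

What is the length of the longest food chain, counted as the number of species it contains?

4 species

One longest chain: Filamentous Algae → Black Fly Larva → Crayfish → Brown Trout.
It has 4 species and 3 links.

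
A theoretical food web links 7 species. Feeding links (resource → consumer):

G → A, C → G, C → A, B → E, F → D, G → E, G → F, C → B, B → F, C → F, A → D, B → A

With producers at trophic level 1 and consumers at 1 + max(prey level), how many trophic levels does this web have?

Producers (level 1): C.
C → B → F → D gives D level 4.
No species has a prey at level 4, so no species reaches level 5.

4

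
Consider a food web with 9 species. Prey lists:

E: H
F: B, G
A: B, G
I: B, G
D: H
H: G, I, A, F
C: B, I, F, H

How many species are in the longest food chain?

One longest chain: B → I → H → E.
It has 4 species and 3 links.

4 species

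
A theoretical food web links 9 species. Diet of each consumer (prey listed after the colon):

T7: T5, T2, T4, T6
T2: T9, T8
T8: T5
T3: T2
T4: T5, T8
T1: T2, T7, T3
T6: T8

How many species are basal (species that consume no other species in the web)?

Basal species (no prey listed): T9, T5.
Count: 2.

2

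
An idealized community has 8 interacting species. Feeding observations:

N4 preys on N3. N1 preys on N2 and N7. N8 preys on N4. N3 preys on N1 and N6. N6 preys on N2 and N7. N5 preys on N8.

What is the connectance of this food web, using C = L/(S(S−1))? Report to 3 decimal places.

C = 0.161

The web has S = 8 species and L = 9 feeding links.
C = L / (S(S−1)) = 9 / 56 = 0.1607 ≈ 0.161.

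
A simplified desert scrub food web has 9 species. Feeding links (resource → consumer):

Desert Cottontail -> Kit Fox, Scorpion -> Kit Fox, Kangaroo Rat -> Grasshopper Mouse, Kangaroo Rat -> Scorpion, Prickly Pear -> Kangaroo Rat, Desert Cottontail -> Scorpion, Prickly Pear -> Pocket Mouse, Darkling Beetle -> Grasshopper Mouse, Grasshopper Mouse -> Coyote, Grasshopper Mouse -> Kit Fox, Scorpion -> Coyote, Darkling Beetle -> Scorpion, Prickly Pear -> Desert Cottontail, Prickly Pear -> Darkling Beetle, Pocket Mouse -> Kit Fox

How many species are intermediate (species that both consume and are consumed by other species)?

6

Intermediate species (has both prey and predators): Darkling Beetle, Desert Cottontail, Pocket Mouse, Kangaroo Rat, Grasshopper Mouse, Scorpion.
Count: 6.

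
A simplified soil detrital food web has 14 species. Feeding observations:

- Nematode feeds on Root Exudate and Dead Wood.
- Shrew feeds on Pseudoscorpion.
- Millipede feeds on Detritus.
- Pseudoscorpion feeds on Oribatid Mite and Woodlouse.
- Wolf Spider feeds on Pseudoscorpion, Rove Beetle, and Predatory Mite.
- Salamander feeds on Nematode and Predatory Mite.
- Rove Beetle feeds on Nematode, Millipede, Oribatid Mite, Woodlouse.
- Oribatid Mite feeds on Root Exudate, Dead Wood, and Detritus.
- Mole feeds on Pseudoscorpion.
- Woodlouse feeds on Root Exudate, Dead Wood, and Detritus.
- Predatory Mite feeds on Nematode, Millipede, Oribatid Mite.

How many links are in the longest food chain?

One longest chain: Root Exudate → Oribatid Mite → Pseudoscorpion → Mole.
It has 4 species and 3 links.

3 links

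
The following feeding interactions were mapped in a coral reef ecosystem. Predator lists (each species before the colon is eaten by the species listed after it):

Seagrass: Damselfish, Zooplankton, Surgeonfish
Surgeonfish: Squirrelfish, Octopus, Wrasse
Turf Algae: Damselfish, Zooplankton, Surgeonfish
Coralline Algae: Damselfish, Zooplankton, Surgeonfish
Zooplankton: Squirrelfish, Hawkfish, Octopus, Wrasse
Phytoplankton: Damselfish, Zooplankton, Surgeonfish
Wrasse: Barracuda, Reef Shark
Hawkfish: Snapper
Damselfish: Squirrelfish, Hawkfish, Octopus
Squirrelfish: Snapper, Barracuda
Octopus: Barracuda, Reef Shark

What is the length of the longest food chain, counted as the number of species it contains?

One longest chain: Seagrass → Damselfish → Hawkfish → Snapper.
It has 4 species and 3 links.

4 species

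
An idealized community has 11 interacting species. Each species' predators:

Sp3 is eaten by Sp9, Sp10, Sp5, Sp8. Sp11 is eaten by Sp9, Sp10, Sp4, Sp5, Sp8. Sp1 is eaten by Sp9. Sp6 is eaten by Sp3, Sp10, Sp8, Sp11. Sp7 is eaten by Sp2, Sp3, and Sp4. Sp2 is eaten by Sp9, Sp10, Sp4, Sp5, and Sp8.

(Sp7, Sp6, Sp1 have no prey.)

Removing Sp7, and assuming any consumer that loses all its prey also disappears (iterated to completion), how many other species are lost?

Remove Sp7.
Round 1: Sp2 (all prey gone) → extinct.
No further losses. Total secondary extinctions: 1.

1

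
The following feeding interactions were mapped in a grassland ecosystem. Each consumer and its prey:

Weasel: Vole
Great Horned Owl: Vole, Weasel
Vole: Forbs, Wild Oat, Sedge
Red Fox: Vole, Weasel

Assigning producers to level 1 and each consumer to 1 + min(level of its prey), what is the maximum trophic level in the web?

Producers (level 1): Forbs, Wild Oat, Sedge.
Following each consumer down to its lowest-level prey: Forbs → Vole → Great Horned Owl (levels 1 through 3).
All prey of Great Horned Owl (Vole 2, Weasel 3) are at level 2 or above, so Great Horned Owl is at level 1 + 2 = 3.
Every consumer has at least one prey at level 2 or below, so none exceeds level 3.

3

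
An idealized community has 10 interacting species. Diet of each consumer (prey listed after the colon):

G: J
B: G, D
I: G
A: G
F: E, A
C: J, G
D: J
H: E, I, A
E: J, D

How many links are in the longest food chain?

One longest chain: J → D → E → H.
It has 4 species and 3 links.

3 links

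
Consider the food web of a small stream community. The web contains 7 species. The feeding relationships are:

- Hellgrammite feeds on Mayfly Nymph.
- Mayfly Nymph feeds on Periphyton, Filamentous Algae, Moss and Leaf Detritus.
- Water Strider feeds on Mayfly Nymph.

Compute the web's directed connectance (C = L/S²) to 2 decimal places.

C = 0.12

The web has S = 7 species and L = 6 feeding links.
C = L / S² = 6 / 49 = 0.1224 ≈ 0.12.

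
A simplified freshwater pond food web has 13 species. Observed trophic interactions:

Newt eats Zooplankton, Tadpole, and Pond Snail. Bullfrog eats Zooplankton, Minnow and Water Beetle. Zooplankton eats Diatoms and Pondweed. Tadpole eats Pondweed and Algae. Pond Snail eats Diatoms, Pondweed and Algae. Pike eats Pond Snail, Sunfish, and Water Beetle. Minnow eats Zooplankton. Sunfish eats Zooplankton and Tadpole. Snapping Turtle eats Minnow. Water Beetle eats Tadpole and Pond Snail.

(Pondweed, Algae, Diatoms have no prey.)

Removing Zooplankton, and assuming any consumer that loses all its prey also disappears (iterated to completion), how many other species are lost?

Remove Zooplankton.
Round 1: Minnow (all prey gone) → extinct.
Round 2: Snapping Turtle (all prey gone) → extinct.
No further losses. Total secondary extinctions: 2.

2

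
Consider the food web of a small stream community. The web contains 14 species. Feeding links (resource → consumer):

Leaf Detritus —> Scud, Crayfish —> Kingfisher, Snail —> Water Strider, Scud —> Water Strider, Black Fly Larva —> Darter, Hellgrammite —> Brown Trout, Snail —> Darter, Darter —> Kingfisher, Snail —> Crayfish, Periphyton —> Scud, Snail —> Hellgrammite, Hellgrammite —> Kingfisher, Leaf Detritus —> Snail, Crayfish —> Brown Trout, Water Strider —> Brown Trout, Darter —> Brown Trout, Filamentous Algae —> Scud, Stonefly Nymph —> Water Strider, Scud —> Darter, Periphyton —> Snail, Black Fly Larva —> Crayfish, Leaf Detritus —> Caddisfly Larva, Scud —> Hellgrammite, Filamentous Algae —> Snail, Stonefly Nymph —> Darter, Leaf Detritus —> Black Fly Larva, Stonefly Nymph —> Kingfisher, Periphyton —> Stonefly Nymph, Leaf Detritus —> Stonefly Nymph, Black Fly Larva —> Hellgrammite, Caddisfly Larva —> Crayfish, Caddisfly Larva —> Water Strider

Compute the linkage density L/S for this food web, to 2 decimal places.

L/S = 2.29

There are L = 32 links among S = 14 species.
L/S = 32/14 = 2.2857 ≈ 2.29.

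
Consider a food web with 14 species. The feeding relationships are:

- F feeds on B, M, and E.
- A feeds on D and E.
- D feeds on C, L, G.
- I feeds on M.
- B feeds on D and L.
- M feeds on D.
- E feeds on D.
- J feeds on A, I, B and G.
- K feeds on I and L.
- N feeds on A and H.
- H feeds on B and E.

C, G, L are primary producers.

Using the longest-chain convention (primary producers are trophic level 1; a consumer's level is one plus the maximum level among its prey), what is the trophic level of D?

Trophic level 2

C is a producer → level 1.
D eats C (level 1); other prey at levels: G 1, L 1 → level 2.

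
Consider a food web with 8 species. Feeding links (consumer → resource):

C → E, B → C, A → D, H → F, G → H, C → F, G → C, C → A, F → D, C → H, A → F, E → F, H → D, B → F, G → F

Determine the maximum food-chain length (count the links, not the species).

4 links

One longest chain: D → F → H → C → B.
It has 5 species and 4 links.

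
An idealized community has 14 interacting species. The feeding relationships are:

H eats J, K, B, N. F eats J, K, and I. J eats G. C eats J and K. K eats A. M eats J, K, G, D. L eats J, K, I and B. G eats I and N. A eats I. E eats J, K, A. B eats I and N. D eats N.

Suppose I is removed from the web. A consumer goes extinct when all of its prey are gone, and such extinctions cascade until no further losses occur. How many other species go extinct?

2

Remove I.
Round 1: A (all prey gone) → extinct.
Round 2: K (all prey gone) → extinct.
No further losses. Total secondary extinctions: 2.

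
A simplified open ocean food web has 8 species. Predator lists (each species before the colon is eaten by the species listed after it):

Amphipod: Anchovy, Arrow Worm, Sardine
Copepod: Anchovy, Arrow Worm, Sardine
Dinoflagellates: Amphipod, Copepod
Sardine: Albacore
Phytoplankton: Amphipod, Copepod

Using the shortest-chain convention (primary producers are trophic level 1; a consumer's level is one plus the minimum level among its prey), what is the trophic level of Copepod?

Dinoflagellates is a producer → level 1.
Copepod eats Dinoflagellates → level 2.

Trophic level 2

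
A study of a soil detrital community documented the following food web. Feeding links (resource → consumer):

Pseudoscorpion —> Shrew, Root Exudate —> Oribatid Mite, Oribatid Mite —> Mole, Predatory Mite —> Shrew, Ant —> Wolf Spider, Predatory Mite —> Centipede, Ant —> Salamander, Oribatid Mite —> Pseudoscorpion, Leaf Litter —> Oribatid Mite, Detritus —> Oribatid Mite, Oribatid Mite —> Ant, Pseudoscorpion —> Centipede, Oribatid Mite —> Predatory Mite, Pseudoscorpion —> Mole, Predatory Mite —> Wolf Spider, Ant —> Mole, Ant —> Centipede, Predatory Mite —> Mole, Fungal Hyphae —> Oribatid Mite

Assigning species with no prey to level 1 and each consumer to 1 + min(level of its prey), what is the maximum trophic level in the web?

4

Basal resources (level 1): Detritus, Fungal Hyphae, Root Exudate, Leaf Litter.
Following each consumer down to its lowest-level prey: Detritus → Oribatid Mite → Ant → Salamander (levels 1 through 4).
All prey of Salamander (Ant 3) are at level 3 or above, so Salamander is at level 1 + 3 = 4.
Every consumer has at least one prey at level 3 or below, so none exceeds level 4.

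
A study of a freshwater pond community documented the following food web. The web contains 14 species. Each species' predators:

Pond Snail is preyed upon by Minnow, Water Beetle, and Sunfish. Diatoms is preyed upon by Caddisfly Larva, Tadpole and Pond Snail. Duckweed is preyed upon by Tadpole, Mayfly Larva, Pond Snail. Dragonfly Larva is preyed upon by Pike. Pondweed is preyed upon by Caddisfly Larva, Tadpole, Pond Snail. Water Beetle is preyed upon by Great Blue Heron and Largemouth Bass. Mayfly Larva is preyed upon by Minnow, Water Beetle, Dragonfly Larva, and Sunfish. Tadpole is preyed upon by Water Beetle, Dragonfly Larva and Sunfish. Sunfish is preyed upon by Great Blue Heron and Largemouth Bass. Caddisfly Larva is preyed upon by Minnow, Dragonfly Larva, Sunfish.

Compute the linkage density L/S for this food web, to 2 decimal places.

There are L = 27 links among S = 14 species.
L/S = 27/14 = 1.9286 ≈ 1.93.

L/S = 1.93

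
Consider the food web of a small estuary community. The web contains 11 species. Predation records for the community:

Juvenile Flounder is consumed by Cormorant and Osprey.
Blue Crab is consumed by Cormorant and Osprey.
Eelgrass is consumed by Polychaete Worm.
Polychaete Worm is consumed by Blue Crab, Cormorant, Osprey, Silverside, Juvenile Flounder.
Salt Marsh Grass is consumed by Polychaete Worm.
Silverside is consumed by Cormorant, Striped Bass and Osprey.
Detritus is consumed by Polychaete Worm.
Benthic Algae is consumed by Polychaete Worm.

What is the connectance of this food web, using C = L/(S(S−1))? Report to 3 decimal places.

C = 0.145

The web has S = 11 species and L = 16 feeding links.
C = L / (S(S−1)) = 16 / 110 = 0.1455 ≈ 0.145.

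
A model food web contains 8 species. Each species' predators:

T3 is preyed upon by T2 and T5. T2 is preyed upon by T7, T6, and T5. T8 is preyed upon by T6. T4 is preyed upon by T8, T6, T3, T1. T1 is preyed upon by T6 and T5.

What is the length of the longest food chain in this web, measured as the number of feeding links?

3 links

One longest chain: T4 → T3 → T2 → T5.
It has 4 species and 3 links.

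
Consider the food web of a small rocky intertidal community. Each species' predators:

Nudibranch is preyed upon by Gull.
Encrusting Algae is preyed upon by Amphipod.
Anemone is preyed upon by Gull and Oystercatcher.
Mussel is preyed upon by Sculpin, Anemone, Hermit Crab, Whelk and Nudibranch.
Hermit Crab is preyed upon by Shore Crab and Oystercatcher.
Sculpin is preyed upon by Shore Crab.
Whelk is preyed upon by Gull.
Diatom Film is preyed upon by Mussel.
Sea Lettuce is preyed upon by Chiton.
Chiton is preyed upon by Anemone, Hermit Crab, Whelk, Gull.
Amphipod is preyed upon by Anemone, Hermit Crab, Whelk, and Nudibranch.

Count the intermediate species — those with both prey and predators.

Intermediate species (has both prey and predators): Mussel, Amphipod, Chiton, Hermit Crab, Anemone, Sculpin, Nudibranch, Whelk.
Count: 8.

8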